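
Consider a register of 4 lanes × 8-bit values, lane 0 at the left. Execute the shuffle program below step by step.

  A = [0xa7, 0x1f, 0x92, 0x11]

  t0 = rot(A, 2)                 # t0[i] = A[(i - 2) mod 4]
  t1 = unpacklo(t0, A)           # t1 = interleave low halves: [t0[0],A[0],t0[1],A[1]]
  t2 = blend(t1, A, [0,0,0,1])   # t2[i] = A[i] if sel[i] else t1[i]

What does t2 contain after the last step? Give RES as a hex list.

RES = [ 0x92  0xa7  0x11  0x11 ]

t0 = [0x92, 0x11, 0xa7, 0x1f]
t1 = [0x92, 0xa7, 0x11, 0x1f]
t2 = [0x92, 0xa7, 0x11, 0x11]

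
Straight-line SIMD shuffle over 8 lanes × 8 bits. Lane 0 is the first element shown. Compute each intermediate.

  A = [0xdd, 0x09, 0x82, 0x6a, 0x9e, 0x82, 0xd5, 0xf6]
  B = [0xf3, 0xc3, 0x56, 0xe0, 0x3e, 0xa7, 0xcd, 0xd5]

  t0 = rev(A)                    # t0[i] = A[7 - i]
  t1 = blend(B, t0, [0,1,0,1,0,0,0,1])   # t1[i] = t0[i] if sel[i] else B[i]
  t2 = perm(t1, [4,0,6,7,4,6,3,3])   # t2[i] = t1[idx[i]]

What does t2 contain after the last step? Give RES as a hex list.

RES = [0x3e, 0xf3, 0xcd, 0xdd, 0x3e, 0xcd, 0x9e, 0x9e]

→ t0 |f6|d5|82|9e|6a|82|09|dd|
→ t1 |f3|d5|56|9e|3e|a7|cd|dd|
→ t2 |3e|f3|cd|dd|3e|cd|9e|9e|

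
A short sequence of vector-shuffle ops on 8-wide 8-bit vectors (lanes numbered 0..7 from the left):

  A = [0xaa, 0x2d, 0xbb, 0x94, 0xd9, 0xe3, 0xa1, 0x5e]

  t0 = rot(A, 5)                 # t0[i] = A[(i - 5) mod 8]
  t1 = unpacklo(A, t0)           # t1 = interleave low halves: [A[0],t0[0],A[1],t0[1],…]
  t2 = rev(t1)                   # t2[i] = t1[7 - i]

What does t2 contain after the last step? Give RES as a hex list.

RES = [0xa1, 0x94, 0xe3, 0xbb, 0xd9, 0x2d, 0x94, 0xaa]

→ t0 |94|d9|e3|a1|5e|aa|2d|bb|
→ t1 |aa|94|2d|d9|bb|e3|94|a1|
→ t2 |a1|94|e3|bb|d9|2d|94|aa|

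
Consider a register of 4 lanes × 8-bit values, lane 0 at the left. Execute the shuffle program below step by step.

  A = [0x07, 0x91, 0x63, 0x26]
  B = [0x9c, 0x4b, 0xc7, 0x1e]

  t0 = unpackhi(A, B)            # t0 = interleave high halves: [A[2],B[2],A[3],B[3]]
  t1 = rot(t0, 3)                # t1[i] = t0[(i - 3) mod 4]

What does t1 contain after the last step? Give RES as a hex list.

RES = [ 0xc7  0x26  0x1e  0x63 ]

→ t0 |63|c7|26|1e|
→ t1 |c7|26|1e|63|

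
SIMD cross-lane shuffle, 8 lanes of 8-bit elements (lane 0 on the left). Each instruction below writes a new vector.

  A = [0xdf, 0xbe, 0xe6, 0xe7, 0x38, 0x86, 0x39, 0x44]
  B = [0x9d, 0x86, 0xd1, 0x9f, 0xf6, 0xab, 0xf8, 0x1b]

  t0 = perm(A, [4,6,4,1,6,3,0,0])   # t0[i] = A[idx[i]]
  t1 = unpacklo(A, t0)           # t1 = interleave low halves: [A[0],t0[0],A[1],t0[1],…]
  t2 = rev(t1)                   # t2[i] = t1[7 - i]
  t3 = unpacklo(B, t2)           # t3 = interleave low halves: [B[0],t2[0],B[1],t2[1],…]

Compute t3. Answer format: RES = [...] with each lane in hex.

→ t0 |38|39|38|be|39|e7|df|df|
→ t1 |df|38|be|39|e6|38|e7|be|
→ t2 |be|e7|38|e6|39|be|38|df|
→ t3 |9d|be|86|e7|d1|38|9f|e6|

RES = [0x9d, 0xbe, 0x86, 0xe7, 0xd1, 0x38, 0x9f, 0xe6]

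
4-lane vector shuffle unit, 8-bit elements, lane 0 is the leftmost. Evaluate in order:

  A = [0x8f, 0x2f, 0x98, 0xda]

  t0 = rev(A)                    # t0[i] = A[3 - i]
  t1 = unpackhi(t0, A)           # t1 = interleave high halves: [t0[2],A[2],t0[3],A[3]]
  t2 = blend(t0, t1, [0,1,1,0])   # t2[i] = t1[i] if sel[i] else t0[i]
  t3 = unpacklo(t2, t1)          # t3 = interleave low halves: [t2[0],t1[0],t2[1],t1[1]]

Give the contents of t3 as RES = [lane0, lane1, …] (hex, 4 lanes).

t0 = [0xda, 0x98, 0x2f, 0x8f]
t1 = [0x2f, 0x98, 0x8f, 0xda]
t2 = [0xda, 0x98, 0x8f, 0x8f]
t3 = [0xda, 0x2f, 0x98, 0x98]

RES = [0xda, 0x2f, 0x98, 0x98]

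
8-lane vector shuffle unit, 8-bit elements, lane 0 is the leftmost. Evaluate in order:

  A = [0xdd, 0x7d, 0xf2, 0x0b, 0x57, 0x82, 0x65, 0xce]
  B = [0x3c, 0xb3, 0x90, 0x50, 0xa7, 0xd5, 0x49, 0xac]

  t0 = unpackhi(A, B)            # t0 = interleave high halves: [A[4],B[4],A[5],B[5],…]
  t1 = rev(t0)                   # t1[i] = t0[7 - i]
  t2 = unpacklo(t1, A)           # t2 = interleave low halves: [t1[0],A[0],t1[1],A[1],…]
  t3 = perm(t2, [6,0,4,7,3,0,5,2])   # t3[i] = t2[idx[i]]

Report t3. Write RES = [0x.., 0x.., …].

RES = [ 0x65  0xac  0x49  0x0b  0x7d  0xac  0xf2  0xce ]

  t0: 57 a7 82 d5 65 49 ce ac
  t1: ac ce 49 65 d5 82 a7 57
  t2: ac dd ce 7d 49 f2 65 0b
  t3: 65 ac 49 0b 7d ac f2 ce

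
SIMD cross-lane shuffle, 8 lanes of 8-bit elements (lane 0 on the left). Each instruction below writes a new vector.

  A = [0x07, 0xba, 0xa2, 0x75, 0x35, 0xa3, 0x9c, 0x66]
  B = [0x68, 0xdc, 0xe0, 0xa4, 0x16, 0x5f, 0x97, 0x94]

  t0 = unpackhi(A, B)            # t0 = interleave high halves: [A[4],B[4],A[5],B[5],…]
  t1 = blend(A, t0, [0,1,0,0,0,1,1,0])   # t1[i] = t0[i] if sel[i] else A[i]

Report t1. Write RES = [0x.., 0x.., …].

t0 = [0x35, 0x16, 0xa3, 0x5f, 0x9c, 0x97, 0x66, 0x94]
t1 = [0x07, 0x16, 0xa2, 0x75, 0x35, 0x97, 0x66, 0x66]

RES = [0x07, 0x16, 0xa2, 0x75, 0x35, 0x97, 0x66, 0x66]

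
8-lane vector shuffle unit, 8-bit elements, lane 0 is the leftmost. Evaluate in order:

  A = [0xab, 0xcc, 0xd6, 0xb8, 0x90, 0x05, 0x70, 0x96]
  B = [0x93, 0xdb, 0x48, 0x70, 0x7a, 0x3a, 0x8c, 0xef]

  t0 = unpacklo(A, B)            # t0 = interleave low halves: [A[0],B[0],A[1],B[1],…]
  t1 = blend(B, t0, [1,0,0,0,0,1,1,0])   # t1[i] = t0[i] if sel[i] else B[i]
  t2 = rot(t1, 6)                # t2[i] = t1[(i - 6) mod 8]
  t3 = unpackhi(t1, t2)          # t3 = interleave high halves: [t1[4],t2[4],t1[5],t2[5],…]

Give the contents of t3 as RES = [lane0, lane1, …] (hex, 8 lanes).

RES = [0x7a, 0xb8, 0x48, 0xef, 0xb8, 0xab, 0xef, 0xdb]

t0 = [0xab, 0x93, 0xcc, 0xdb, 0xd6, 0x48, 0xb8, 0x70]
t1 = [0xab, 0xdb, 0x48, 0x70, 0x7a, 0x48, 0xb8, 0xef]
t2 = [0x48, 0x70, 0x7a, 0x48, 0xb8, 0xef, 0xab, 0xdb]
t3 = [0x7a, 0xb8, 0x48, 0xef, 0xb8, 0xab, 0xef, 0xdb]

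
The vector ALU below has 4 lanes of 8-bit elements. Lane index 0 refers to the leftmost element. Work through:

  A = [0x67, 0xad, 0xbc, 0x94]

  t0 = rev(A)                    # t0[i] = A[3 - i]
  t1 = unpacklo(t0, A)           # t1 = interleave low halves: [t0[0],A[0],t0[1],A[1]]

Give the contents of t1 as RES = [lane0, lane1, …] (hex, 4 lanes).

  t0: 94 bc ad 67
  t1: 94 67 bc ad

RES = [ 0x94  0x67  0xbc  0xad ]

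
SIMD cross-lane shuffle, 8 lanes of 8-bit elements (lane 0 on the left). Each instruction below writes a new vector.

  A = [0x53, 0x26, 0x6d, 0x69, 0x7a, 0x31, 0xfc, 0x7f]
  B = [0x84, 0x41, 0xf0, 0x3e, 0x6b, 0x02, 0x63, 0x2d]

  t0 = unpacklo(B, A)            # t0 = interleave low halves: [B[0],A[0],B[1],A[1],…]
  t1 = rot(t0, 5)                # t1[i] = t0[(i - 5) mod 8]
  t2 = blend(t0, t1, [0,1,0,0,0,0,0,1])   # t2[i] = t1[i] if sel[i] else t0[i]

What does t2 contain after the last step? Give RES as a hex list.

RES = [0x84, 0xf0, 0x41, 0x26, 0xf0, 0x6d, 0x3e, 0x41]

  t0: 84 53 41 26 f0 6d 3e 69
  t1: 26 f0 6d 3e 69 84 53 41
  t2: 84 f0 41 26 f0 6d 3e 41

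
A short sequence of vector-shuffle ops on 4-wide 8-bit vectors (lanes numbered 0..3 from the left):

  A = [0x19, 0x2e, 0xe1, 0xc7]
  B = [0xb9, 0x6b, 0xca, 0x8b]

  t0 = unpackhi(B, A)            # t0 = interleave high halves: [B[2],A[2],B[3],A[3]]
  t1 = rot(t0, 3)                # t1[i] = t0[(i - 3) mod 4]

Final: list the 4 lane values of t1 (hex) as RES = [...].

  t0: ca e1 8b c7
  t1: e1 8b c7 ca

RES = [0xe1, 0x8b, 0xc7, 0xca]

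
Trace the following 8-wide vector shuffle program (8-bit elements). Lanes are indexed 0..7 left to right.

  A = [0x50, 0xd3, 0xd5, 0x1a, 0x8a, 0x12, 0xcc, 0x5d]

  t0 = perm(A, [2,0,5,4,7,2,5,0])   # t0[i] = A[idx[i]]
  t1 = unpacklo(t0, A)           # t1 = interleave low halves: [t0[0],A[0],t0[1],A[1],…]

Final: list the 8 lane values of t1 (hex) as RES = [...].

RES = [0xd5, 0x50, 0x50, 0xd3, 0x12, 0xd5, 0x8a, 0x1a]

→ t0 |d5|50|12|8a|5d|d5|12|50|
→ t1 |d5|50|50|d3|12|d5|8a|1a|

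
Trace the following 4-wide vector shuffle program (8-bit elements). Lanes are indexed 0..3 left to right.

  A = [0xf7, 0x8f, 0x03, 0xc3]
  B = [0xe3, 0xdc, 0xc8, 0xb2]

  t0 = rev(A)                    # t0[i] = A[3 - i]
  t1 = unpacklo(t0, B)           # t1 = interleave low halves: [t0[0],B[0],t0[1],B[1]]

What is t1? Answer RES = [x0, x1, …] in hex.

→ t0 |c3|03|8f|f7|
→ t1 |c3|e3|03|dc|

RES = [ 0xc3  0xe3  0x03  0xdc ]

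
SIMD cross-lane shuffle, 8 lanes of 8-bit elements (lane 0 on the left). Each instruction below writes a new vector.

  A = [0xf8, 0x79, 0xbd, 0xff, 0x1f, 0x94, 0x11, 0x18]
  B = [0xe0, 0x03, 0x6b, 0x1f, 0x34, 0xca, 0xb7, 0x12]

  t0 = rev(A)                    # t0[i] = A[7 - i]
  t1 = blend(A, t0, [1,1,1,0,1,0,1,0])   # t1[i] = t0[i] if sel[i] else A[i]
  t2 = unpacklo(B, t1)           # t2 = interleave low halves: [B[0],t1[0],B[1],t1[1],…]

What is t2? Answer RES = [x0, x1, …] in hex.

RES = [0xe0, 0x18, 0x03, 0x11, 0x6b, 0x94, 0x1f, 0xff]

t0 = [0x18, 0x11, 0x94, 0x1f, 0xff, 0xbd, 0x79, 0xf8]
t1 = [0x18, 0x11, 0x94, 0xff, 0xff, 0x94, 0x79, 0x18]
t2 = [0xe0, 0x18, 0x03, 0x11, 0x6b, 0x94, 0x1f, 0xff]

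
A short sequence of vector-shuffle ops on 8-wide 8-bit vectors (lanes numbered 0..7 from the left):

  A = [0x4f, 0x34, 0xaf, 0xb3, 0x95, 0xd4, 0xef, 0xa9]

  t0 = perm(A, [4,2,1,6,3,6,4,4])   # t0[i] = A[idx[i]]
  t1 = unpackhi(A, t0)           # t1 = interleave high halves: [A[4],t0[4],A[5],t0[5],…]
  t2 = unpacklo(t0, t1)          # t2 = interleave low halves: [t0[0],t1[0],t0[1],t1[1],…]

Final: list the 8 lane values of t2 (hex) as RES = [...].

RES = [0x95, 0x95, 0xaf, 0xb3, 0x34, 0xd4, 0xef, 0xef]

→ t0 |95|af|34|ef|b3|ef|95|95|
→ t1 |95|b3|d4|ef|ef|95|a9|95|
→ t2 |95|95|af|b3|34|d4|ef|ef|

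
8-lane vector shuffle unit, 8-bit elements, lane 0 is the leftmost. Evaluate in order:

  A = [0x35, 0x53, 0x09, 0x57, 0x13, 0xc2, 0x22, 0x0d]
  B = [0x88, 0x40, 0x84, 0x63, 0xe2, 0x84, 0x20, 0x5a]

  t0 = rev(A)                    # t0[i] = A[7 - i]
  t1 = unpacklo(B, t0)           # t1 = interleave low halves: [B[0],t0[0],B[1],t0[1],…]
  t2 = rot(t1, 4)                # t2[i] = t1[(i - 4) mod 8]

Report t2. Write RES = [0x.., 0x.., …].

→ t0 |0d|22|c2|13|57|09|53|35|
→ t1 |88|0d|40|22|84|c2|63|13|
→ t2 |84|c2|63|13|88|0d|40|22|

RES = [ 0x84  0xc2  0x63  0x13  0x88  0x0d  0x40  0x22 ]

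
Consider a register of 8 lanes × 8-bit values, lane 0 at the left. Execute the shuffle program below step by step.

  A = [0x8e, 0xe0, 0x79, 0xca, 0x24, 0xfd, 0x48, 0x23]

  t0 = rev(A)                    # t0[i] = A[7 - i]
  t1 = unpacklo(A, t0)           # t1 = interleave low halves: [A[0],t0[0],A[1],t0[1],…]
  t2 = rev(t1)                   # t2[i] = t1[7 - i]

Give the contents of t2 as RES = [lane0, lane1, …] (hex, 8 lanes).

RES = [0x24, 0xca, 0xfd, 0x79, 0x48, 0xe0, 0x23, 0x8e]

t0 = [0x23, 0x48, 0xfd, 0x24, 0xca, 0x79, 0xe0, 0x8e]
t1 = [0x8e, 0x23, 0xe0, 0x48, 0x79, 0xfd, 0xca, 0x24]
t2 = [0x24, 0xca, 0xfd, 0x79, 0x48, 0xe0, 0x23, 0x8e]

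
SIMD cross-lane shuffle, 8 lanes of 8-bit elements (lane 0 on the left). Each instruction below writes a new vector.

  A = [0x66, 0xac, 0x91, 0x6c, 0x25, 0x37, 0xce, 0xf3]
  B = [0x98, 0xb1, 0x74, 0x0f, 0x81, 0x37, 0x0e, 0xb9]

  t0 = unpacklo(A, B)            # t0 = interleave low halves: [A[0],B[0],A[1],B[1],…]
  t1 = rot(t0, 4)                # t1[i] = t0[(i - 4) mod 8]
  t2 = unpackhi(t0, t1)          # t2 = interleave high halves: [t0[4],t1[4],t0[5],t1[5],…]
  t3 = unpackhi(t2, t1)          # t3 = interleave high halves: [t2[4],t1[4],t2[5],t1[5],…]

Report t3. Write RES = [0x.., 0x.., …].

RES = [0x6c, 0x66, 0xac, 0x98, 0x0f, 0xac, 0xb1, 0xb1]

  t0: 66 98 ac b1 91 74 6c 0f
  t1: 91 74 6c 0f 66 98 ac b1
  t2: 91 66 74 98 6c ac 0f b1
  t3: 6c 66 ac 98 0f ac b1 b1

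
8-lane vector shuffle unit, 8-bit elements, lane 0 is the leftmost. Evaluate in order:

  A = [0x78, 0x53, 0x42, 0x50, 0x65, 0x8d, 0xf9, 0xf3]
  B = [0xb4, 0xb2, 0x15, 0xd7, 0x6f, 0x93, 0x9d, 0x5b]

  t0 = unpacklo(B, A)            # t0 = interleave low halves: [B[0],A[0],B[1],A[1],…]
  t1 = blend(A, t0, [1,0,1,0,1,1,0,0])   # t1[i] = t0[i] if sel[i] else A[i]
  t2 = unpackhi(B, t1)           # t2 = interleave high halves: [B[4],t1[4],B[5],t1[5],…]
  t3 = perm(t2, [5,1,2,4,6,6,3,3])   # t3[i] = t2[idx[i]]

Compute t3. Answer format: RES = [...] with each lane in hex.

RES = [0xf9, 0x15, 0x93, 0x9d, 0x5b, 0x5b, 0x42, 0x42]

t0 = [0xb4, 0x78, 0xb2, 0x53, 0x15, 0x42, 0xd7, 0x50]
t1 = [0xb4, 0x53, 0xb2, 0x50, 0x15, 0x42, 0xf9, 0xf3]
t2 = [0x6f, 0x15, 0x93, 0x42, 0x9d, 0xf9, 0x5b, 0xf3]
t3 = [0xf9, 0x15, 0x93, 0x9d, 0x5b, 0x5b, 0x42, 0x42]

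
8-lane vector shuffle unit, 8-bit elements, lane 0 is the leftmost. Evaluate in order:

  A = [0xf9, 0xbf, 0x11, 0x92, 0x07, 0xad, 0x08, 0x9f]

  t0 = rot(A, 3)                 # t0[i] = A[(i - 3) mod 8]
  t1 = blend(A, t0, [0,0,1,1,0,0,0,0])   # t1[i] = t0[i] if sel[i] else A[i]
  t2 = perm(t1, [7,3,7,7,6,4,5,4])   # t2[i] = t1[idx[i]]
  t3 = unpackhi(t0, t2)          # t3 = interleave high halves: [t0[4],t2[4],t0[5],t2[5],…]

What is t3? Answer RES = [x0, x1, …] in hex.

→ t0 |ad|08|9f|f9|bf|11|92|07|
→ t1 |f9|bf|9f|f9|07|ad|08|9f|
→ t2 |9f|f9|9f|9f|08|07|ad|07|
→ t3 |bf|08|11|07|92|ad|07|07|

RES = [0xbf, 0x08, 0x11, 0x07, 0x92, 0xad, 0x07, 0x07]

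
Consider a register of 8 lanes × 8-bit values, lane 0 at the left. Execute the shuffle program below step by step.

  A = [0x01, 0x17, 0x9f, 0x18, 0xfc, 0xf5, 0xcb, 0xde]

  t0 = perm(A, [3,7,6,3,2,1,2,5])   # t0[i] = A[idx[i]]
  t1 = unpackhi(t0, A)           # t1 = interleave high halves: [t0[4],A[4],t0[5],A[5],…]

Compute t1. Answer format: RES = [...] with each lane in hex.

t0 = [0x18, 0xde, 0xcb, 0x18, 0x9f, 0x17, 0x9f, 0xf5]
t1 = [0x9f, 0xfc, 0x17, 0xf5, 0x9f, 0xcb, 0xf5, 0xde]

RES = [0x9f, 0xfc, 0x17, 0xf5, 0x9f, 0xcb, 0xf5, 0xde]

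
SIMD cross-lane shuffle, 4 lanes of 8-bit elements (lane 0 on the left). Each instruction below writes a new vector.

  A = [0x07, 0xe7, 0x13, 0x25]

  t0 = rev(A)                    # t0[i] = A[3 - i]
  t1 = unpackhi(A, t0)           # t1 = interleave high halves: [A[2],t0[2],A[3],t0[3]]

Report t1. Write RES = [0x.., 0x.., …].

RES = [0x13, 0xe7, 0x25, 0x07]

→ t0 |25|13|e7|07|
→ t1 |13|e7|25|07|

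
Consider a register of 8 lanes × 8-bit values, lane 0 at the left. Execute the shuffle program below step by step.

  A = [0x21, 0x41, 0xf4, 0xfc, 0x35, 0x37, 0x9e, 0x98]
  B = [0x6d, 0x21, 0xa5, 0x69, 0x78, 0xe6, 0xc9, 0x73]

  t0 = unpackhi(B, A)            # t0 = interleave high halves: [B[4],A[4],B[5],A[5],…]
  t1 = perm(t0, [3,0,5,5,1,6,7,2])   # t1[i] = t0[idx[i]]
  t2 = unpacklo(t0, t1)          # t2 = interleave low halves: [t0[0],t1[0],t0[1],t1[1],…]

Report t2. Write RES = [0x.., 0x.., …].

RES = [ 0x78  0x37  0x35  0x78  0xe6  0x9e  0x37  0x9e ]

  t0: 78 35 e6 37 c9 9e 73 98
  t1: 37 78 9e 9e 35 73 98 e6
  t2: 78 37 35 78 e6 9e 37 9e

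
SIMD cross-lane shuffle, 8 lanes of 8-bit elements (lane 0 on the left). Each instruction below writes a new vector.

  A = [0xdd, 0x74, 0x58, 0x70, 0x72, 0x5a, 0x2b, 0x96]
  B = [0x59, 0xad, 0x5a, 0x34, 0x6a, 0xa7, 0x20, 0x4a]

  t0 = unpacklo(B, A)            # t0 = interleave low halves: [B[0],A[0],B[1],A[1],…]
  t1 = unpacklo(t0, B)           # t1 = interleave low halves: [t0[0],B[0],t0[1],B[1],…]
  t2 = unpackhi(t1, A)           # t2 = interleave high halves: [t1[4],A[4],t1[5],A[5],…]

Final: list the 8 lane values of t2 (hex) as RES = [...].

→ t0 |59|dd|ad|74|5a|58|34|70|
→ t1 |59|59|dd|ad|ad|5a|74|34|
→ t2 |ad|72|5a|5a|74|2b|34|96|

RES = [0xad, 0x72, 0x5a, 0x5a, 0x74, 0x2b, 0x34, 0x96]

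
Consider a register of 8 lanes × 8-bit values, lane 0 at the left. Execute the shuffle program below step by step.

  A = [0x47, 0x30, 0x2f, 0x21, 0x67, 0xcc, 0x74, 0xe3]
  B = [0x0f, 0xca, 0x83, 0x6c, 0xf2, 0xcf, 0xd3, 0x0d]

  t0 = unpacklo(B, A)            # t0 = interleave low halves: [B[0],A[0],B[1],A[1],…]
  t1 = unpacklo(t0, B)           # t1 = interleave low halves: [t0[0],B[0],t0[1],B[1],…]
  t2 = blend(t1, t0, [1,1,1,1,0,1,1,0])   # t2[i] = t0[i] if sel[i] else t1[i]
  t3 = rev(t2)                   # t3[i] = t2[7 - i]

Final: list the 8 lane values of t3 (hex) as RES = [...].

RES = [ 0x6c  0x6c  0x2f  0xca  0x30  0xca  0x47  0x0f ]

t0 = [0x0f, 0x47, 0xca, 0x30, 0x83, 0x2f, 0x6c, 0x21]
t1 = [0x0f, 0x0f, 0x47, 0xca, 0xca, 0x83, 0x30, 0x6c]
t2 = [0x0f, 0x47, 0xca, 0x30, 0xca, 0x2f, 0x6c, 0x6c]
t3 = [0x6c, 0x6c, 0x2f, 0xca, 0x30, 0xca, 0x47, 0x0f]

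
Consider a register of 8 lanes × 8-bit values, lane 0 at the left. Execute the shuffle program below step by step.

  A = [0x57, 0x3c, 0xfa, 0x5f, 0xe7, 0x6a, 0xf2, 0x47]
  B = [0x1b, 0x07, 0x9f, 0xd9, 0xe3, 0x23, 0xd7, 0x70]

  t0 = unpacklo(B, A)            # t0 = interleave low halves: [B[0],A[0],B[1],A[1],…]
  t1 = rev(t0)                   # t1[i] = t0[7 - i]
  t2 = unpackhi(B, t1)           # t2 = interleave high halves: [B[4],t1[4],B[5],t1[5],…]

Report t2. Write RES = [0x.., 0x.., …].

t0 = [0x1b, 0x57, 0x07, 0x3c, 0x9f, 0xfa, 0xd9, 0x5f]
t1 = [0x5f, 0xd9, 0xfa, 0x9f, 0x3c, 0x07, 0x57, 0x1b]
t2 = [0xe3, 0x3c, 0x23, 0x07, 0xd7, 0x57, 0x70, 0x1b]

RES = [ 0xe3  0x3c  0x23  0x07  0xd7  0x57  0x70  0x1b ]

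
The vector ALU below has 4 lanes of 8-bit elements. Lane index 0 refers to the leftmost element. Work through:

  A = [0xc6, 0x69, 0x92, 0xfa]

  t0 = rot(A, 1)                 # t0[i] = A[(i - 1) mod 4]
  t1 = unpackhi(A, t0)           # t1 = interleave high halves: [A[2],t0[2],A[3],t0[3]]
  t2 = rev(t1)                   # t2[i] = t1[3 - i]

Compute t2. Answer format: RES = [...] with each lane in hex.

→ t0 |fa|c6|69|92|
→ t1 |92|69|fa|92|
→ t2 |92|fa|69|92|

RES = [0x92, 0xfa, 0x69, 0x92]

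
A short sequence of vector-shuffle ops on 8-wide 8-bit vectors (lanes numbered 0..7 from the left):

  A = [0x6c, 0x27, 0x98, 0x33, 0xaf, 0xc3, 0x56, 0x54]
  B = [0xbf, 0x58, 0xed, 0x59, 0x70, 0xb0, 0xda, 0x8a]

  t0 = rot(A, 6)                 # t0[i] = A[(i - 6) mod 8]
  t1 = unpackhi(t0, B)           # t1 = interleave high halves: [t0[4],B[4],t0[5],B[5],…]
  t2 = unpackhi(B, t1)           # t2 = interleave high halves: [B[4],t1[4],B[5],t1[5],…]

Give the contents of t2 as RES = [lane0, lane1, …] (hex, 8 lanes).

RES = [0x70, 0x6c, 0xb0, 0xda, 0xda, 0x27, 0x8a, 0x8a]

t0 = [0x98, 0x33, 0xaf, 0xc3, 0x56, 0x54, 0x6c, 0x27]
t1 = [0x56, 0x70, 0x54, 0xb0, 0x6c, 0xda, 0x27, 0x8a]
t2 = [0x70, 0x6c, 0xb0, 0xda, 0xda, 0x27, 0x8a, 0x8a]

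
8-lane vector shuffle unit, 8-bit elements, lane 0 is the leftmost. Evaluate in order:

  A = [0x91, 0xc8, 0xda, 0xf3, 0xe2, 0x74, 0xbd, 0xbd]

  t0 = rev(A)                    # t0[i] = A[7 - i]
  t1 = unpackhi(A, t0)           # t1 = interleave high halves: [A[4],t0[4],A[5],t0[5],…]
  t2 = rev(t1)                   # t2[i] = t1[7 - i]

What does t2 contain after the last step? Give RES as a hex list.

RES = [ 0x91  0xbd  0xc8  0xbd  0xda  0x74  0xf3  0xe2 ]

→ t0 |bd|bd|74|e2|f3|da|c8|91|
→ t1 |e2|f3|74|da|bd|c8|bd|91|
→ t2 |91|bd|c8|bd|da|74|f3|e2|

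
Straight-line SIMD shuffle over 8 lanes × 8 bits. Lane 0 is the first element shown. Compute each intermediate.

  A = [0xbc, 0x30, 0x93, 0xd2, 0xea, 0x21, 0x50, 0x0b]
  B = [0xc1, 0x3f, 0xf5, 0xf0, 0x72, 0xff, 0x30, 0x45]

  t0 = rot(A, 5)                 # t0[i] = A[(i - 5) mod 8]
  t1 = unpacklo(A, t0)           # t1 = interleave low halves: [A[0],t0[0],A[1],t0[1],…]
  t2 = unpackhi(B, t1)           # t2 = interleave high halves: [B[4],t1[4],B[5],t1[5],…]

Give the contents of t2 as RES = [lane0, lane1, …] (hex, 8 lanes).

RES = [0x72, 0x93, 0xff, 0x21, 0x30, 0xd2, 0x45, 0x50]

t0 = [0xd2, 0xea, 0x21, 0x50, 0x0b, 0xbc, 0x30, 0x93]
t1 = [0xbc, 0xd2, 0x30, 0xea, 0x93, 0x21, 0xd2, 0x50]
t2 = [0x72, 0x93, 0xff, 0x21, 0x30, 0xd2, 0x45, 0x50]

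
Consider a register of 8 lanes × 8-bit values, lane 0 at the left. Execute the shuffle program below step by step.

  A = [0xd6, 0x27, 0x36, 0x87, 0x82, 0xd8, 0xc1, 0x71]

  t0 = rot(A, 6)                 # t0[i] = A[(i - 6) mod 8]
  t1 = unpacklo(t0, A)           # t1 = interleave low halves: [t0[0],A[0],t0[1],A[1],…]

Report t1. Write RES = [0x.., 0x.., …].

RES = [ 0x36  0xd6  0x87  0x27  0x82  0x36  0xd8  0x87 ]

  t0: 36 87 82 d8 c1 71 d6 27
  t1: 36 d6 87 27 82 36 d8 87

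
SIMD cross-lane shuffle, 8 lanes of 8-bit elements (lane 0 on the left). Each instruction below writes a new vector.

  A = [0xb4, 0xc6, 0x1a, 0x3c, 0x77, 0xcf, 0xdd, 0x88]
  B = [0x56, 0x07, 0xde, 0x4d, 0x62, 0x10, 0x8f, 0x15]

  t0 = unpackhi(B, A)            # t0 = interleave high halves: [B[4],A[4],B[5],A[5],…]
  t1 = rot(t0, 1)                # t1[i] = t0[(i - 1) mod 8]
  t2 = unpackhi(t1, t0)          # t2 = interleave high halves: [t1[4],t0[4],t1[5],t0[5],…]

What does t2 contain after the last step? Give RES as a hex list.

RES = [0xcf, 0x8f, 0x8f, 0xdd, 0xdd, 0x15, 0x15, 0x88]

t0 = [0x62, 0x77, 0x10, 0xcf, 0x8f, 0xdd, 0x15, 0x88]
t1 = [0x88, 0x62, 0x77, 0x10, 0xcf, 0x8f, 0xdd, 0x15]
t2 = [0xcf, 0x8f, 0x8f, 0xdd, 0xdd, 0x15, 0x15, 0x88]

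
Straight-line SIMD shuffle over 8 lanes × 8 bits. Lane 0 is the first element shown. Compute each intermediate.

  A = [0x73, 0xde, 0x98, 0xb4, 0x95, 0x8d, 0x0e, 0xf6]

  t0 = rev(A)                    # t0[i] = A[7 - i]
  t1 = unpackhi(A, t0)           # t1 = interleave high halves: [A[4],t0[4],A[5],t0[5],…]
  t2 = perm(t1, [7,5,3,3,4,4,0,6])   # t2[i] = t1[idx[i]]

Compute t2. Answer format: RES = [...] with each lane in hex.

RES = [ 0x73  0xde  0x98  0x98  0x0e  0x0e  0x95  0xf6 ]

  t0: f6 0e 8d 95 b4 98 de 73
  t1: 95 b4 8d 98 0e de f6 73
  t2: 73 de 98 98 0e 0e 95 f6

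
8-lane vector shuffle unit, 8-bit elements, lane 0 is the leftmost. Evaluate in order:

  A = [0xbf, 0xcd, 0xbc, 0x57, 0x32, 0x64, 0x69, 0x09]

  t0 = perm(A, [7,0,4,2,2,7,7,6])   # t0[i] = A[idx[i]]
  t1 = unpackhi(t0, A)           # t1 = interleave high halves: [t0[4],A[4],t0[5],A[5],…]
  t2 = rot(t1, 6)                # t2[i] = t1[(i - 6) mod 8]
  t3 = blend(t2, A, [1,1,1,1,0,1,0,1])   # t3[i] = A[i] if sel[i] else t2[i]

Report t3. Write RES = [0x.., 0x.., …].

RES = [0xbf, 0xcd, 0xbc, 0x57, 0x69, 0x64, 0xbc, 0x09]

  t0: 09 bf 32 bc bc 09 09 69
  t1: bc 32 09 64 09 69 69 09
  t2: 09 64 09 69 69 09 bc 32
  t3: bf cd bc 57 69 64 bc 09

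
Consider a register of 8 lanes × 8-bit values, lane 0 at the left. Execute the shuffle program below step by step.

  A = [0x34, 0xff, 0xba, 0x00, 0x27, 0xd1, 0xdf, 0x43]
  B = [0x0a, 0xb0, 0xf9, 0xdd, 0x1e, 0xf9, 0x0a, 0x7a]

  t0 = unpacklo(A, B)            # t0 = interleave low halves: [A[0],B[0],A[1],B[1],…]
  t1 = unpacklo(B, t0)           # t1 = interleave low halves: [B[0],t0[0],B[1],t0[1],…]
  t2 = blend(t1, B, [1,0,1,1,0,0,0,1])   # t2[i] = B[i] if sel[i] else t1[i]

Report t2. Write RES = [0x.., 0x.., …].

RES = [ 0x0a  0x34  0xf9  0xdd  0xf9  0xff  0xdd  0x7a ]

t0 = [0x34, 0x0a, 0xff, 0xb0, 0xba, 0xf9, 0x00, 0xdd]
t1 = [0x0a, 0x34, 0xb0, 0x0a, 0xf9, 0xff, 0xdd, 0xb0]
t2 = [0x0a, 0x34, 0xf9, 0xdd, 0xf9, 0xff, 0xdd, 0x7a]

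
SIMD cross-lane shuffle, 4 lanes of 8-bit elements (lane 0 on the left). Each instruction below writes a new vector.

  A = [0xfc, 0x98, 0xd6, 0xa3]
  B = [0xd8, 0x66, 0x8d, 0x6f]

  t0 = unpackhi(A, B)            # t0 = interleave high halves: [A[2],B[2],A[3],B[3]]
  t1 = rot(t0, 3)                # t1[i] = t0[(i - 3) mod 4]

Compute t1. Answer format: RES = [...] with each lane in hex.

→ t0 |d6|8d|a3|6f|
→ t1 |8d|a3|6f|d6|

RES = [ 0x8d  0xa3  0x6f  0xd6 ]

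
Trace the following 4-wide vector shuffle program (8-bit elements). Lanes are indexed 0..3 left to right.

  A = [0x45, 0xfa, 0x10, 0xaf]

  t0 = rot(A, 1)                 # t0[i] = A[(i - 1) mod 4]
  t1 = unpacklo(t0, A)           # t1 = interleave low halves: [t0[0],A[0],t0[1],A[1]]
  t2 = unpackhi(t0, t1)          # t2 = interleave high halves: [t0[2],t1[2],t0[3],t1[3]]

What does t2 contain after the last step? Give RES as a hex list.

RES = [0xfa, 0x45, 0x10, 0xfa]

→ t0 |af|45|fa|10|
→ t1 |af|45|45|fa|
→ t2 |fa|45|10|fa|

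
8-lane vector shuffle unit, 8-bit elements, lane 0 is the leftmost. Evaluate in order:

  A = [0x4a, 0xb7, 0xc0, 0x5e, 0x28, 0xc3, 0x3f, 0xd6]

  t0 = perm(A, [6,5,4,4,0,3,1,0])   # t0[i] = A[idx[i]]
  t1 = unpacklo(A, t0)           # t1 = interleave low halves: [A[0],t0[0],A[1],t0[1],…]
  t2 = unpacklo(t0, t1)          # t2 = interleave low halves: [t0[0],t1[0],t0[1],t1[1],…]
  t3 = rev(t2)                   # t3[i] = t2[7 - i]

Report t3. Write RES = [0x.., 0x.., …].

→ t0 |3f|c3|28|28|4a|5e|b7|4a|
→ t1 |4a|3f|b7|c3|c0|28|5e|28|
→ t2 |3f|4a|c3|3f|28|b7|28|c3|
→ t3 |c3|28|b7|28|3f|c3|4a|3f|

RES = [0xc3, 0x28, 0xb7, 0x28, 0x3f, 0xc3, 0x4a, 0x3f]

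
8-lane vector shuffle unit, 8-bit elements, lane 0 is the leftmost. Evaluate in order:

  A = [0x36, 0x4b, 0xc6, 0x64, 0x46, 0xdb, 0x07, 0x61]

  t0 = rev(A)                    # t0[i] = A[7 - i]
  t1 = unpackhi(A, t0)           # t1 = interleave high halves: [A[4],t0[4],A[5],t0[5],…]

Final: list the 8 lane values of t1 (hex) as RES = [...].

RES = [ 0x46  0x64  0xdb  0xc6  0x07  0x4b  0x61  0x36 ]

→ t0 |61|07|db|46|64|c6|4b|36|
→ t1 |46|64|db|c6|07|4b|61|36|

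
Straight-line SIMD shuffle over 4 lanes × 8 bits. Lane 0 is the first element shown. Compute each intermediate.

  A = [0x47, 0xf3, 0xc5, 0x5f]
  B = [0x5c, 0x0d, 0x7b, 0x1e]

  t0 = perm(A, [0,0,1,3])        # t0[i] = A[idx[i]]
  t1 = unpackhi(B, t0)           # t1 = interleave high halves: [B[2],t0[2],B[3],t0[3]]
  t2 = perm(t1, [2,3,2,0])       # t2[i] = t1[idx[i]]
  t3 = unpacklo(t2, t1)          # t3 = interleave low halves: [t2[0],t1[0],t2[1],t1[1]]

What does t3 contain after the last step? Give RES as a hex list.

→ t0 |47|47|f3|5f|
→ t1 |7b|f3|1e|5f|
→ t2 |1e|5f|1e|7b|
→ t3 |1e|7b|5f|f3|

RES = [0x1e, 0x7b, 0x5f, 0xf3]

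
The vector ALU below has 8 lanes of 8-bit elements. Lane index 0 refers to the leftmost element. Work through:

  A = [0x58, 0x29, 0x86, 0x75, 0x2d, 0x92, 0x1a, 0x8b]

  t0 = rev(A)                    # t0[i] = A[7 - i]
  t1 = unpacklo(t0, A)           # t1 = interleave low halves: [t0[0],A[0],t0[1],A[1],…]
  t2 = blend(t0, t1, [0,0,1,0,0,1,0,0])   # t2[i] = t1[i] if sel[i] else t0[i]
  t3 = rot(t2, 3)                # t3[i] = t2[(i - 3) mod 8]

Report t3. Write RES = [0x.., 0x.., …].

→ t0 |8b|1a|92|2d|75|86|29|58|
→ t1 |8b|58|1a|29|92|86|2d|75|
→ t2 |8b|1a|1a|2d|75|86|29|58|
→ t3 |86|29|58|8b|1a|1a|2d|75|

RES = [ 0x86  0x29  0x58  0x8b  0x1a  0x1a  0x2d  0x75 ]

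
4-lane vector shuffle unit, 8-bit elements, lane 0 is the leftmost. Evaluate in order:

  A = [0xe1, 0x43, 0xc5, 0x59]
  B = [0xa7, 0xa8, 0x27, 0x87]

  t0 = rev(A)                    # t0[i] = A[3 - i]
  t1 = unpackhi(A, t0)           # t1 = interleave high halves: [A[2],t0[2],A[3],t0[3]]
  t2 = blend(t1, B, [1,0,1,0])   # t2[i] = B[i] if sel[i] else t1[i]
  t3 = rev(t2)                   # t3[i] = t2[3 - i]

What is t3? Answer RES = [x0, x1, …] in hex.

→ t0 |59|c5|43|e1|
→ t1 |c5|43|59|e1|
→ t2 |a7|43|27|e1|
→ t3 |e1|27|43|a7|

RES = [0xe1, 0x27, 0x43, 0xa7]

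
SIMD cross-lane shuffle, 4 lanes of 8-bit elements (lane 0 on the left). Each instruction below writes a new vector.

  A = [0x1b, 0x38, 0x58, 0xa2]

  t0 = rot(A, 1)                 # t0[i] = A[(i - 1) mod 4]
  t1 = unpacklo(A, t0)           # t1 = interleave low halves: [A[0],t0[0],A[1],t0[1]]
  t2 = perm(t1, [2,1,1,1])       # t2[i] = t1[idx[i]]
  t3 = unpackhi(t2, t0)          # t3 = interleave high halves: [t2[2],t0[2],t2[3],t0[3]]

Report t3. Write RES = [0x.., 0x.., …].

RES = [0xa2, 0x38, 0xa2, 0x58]

t0 = [0xa2, 0x1b, 0x38, 0x58]
t1 = [0x1b, 0xa2, 0x38, 0x1b]
t2 = [0x38, 0xa2, 0xa2, 0xa2]
t3 = [0xa2, 0x38, 0xa2, 0x58]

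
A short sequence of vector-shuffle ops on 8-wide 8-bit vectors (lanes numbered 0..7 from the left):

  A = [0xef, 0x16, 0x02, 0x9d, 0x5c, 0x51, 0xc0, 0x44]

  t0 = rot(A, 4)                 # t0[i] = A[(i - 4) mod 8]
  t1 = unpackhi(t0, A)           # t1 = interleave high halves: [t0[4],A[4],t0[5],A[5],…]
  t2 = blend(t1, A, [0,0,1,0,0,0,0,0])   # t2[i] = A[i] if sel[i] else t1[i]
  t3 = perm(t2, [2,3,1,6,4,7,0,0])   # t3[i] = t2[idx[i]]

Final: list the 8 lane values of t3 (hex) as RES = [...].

t0 = [0x5c, 0x51, 0xc0, 0x44, 0xef, 0x16, 0x02, 0x9d]
t1 = [0xef, 0x5c, 0x16, 0x51, 0x02, 0xc0, 0x9d, 0x44]
t2 = [0xef, 0x5c, 0x02, 0x51, 0x02, 0xc0, 0x9d, 0x44]
t3 = [0x02, 0x51, 0x5c, 0x9d, 0x02, 0x44, 0xef, 0xef]

RES = [0x02, 0x51, 0x5c, 0x9d, 0x02, 0x44, 0xef, 0xef]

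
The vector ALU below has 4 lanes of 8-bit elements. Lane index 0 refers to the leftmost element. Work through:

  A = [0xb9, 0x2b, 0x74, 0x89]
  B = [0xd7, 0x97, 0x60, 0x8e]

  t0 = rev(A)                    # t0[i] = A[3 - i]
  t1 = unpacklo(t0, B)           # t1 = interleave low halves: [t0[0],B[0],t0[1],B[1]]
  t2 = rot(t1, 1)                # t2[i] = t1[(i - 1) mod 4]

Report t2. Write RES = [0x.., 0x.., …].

RES = [ 0x97  0x89  0xd7  0x74 ]

t0 = [0x89, 0x74, 0x2b, 0xb9]
t1 = [0x89, 0xd7, 0x74, 0x97]
t2 = [0x97, 0x89, 0xd7, 0x74]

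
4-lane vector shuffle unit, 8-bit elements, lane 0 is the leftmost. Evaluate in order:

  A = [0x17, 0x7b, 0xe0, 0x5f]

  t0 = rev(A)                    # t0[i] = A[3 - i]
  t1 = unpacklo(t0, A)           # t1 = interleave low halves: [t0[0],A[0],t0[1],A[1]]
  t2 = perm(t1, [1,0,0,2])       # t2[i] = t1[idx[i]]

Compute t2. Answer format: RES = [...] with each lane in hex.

→ t0 |5f|e0|7b|17|
→ t1 |5f|17|e0|7b|
→ t2 |17|5f|5f|e0|

RES = [0x17, 0x5f, 0x5f, 0xe0]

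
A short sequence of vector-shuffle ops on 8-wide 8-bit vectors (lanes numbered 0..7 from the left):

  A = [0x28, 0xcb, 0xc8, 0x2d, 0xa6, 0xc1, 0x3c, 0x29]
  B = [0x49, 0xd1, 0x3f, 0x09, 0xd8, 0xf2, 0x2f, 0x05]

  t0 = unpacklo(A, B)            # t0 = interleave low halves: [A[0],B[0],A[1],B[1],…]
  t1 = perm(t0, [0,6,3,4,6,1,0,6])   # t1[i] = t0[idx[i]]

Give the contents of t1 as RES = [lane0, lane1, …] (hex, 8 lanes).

RES = [0x28, 0x2d, 0xd1, 0xc8, 0x2d, 0x49, 0x28, 0x2d]

  t0: 28 49 cb d1 c8 3f 2d 09
  t1: 28 2d d1 c8 2d 49 28 2d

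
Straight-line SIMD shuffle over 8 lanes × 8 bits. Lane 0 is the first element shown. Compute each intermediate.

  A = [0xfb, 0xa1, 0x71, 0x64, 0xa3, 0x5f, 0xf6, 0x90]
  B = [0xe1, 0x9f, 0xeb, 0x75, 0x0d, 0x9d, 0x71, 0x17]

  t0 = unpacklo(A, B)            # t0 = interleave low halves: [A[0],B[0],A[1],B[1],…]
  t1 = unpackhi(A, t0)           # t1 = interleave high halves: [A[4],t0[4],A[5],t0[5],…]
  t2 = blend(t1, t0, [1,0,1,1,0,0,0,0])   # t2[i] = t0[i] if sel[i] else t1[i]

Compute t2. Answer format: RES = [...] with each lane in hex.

RES = [0xfb, 0x71, 0xa1, 0x9f, 0xf6, 0x64, 0x90, 0x75]

→ t0 |fb|e1|a1|9f|71|eb|64|75|
→ t1 |a3|71|5f|eb|f6|64|90|75|
→ t2 |fb|71|a1|9f|f6|64|90|75|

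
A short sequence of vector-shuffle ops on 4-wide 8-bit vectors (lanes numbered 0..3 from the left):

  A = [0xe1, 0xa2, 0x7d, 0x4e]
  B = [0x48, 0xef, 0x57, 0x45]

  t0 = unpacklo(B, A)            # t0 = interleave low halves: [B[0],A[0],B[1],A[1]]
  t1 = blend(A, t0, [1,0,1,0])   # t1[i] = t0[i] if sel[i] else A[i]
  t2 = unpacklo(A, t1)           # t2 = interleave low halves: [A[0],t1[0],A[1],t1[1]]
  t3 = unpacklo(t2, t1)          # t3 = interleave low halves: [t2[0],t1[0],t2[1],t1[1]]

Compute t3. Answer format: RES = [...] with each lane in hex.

t0 = [0x48, 0xe1, 0xef, 0xa2]
t1 = [0x48, 0xa2, 0xef, 0x4e]
t2 = [0xe1, 0x48, 0xa2, 0xa2]
t3 = [0xe1, 0x48, 0x48, 0xa2]

RES = [ 0xe1  0x48  0x48  0xa2 ]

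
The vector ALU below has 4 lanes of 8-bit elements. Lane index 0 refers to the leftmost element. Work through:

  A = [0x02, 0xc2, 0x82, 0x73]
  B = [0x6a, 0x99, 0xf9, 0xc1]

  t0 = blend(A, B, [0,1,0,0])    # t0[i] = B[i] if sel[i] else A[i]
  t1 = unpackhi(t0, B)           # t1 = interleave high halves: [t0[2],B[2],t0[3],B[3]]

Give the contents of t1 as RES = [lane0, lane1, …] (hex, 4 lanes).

t0 = [0x02, 0x99, 0x82, 0x73]
t1 = [0x82, 0xf9, 0x73, 0xc1]

RES = [0x82, 0xf9, 0x73, 0xc1]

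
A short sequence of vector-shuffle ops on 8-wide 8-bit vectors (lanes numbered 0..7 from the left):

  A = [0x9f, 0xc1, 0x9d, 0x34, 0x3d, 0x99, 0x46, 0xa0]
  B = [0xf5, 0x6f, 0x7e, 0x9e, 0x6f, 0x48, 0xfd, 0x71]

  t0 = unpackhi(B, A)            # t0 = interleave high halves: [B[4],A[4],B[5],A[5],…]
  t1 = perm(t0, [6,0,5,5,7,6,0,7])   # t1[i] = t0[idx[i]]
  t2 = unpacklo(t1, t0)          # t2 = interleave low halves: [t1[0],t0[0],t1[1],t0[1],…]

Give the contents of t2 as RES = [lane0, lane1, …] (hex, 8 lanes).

RES = [0x71, 0x6f, 0x6f, 0x3d, 0x46, 0x48, 0x46, 0x99]

  t0: 6f 3d 48 99 fd 46 71 a0
  t1: 71 6f 46 46 a0 71 6f a0
  t2: 71 6f 6f 3d 46 48 46 99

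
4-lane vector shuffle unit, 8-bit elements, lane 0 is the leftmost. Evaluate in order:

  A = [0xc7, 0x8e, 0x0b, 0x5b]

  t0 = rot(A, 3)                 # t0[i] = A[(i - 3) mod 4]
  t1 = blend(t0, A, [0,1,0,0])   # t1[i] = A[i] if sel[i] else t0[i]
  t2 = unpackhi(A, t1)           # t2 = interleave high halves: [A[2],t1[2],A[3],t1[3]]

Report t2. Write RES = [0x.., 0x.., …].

  t0: 8e 0b 5b c7
  t1: 8e 8e 5b c7
  t2: 0b 5b 5b c7

RES = [ 0x0b  0x5b  0x5b  0xc7 ]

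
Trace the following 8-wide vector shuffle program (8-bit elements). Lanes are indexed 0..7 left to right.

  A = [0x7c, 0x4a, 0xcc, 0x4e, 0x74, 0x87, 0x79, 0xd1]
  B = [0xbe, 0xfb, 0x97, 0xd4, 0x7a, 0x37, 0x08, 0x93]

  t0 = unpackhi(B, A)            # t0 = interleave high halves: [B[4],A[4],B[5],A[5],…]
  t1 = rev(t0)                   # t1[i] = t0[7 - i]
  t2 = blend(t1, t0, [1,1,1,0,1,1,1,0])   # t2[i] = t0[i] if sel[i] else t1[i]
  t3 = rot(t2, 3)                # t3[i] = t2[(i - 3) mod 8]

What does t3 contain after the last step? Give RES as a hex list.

t0 = [0x7a, 0x74, 0x37, 0x87, 0x08, 0x79, 0x93, 0xd1]
t1 = [0xd1, 0x93, 0x79, 0x08, 0x87, 0x37, 0x74, 0x7a]
t2 = [0x7a, 0x74, 0x37, 0x08, 0x08, 0x79, 0x93, 0x7a]
t3 = [0x79, 0x93, 0x7a, 0x7a, 0x74, 0x37, 0x08, 0x08]

RES = [0x79, 0x93, 0x7a, 0x7a, 0x74, 0x37, 0x08, 0x08]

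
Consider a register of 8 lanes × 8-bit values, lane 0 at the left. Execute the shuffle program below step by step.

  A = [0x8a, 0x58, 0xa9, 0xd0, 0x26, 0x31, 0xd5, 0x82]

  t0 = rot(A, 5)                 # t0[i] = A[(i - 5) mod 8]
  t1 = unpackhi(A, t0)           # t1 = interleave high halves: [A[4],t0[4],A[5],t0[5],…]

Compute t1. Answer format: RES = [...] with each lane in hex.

  t0: d0 26 31 d5 82 8a 58 a9
  t1: 26 82 31 8a d5 58 82 a9

RES = [0x26, 0x82, 0x31, 0x8a, 0xd5, 0x58, 0x82, 0xa9]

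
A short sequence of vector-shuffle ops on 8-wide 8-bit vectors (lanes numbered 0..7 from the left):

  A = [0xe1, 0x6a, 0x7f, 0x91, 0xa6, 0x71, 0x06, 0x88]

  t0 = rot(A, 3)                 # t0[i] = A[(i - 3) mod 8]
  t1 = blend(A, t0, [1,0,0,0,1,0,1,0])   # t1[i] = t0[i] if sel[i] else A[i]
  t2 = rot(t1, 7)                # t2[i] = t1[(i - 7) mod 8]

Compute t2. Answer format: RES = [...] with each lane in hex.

RES = [ 0x6a  0x7f  0x91  0x6a  0x71  0x91  0x88  0x71 ]

→ t0 |71|06|88|e1|6a|7f|91|a6|
→ t1 |71|6a|7f|91|6a|71|91|88|
→ t2 |6a|7f|91|6a|71|91|88|71|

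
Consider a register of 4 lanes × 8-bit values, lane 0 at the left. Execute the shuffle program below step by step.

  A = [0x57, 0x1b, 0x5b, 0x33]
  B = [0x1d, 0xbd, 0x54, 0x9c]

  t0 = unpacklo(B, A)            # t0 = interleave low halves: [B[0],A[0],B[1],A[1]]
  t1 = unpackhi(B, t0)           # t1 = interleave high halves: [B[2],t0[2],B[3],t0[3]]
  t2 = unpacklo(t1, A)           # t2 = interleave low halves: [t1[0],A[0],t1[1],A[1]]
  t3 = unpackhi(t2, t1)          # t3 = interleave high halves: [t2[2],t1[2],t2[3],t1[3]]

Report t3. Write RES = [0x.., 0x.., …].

  t0: 1d 57 bd 1b
  t1: 54 bd 9c 1b
  t2: 54 57 bd 1b
  t3: bd 9c 1b 1b

RES = [0xbd, 0x9c, 0x1b, 0x1b]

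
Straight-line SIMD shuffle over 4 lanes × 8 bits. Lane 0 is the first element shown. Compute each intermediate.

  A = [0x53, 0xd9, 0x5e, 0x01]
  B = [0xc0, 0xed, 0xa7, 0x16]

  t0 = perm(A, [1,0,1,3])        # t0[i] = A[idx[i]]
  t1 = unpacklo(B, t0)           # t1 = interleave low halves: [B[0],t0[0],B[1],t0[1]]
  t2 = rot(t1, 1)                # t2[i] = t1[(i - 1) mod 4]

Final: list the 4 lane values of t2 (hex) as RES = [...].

→ t0 |d9|53|d9|01|
→ t1 |c0|d9|ed|53|
→ t2 |53|c0|d9|ed|

RES = [ 0x53  0xc0  0xd9  0xed ]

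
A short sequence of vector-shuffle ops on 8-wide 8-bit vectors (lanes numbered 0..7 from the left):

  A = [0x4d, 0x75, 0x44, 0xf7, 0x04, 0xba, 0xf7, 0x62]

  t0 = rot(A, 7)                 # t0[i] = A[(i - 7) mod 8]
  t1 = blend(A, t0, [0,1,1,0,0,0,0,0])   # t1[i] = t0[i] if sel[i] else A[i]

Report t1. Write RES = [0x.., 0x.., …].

RES = [0x4d, 0x44, 0xf7, 0xf7, 0x04, 0xba, 0xf7, 0x62]

→ t0 |75|44|f7|04|ba|f7|62|4d|
→ t1 |4d|44|f7|f7|04|ba|f7|62|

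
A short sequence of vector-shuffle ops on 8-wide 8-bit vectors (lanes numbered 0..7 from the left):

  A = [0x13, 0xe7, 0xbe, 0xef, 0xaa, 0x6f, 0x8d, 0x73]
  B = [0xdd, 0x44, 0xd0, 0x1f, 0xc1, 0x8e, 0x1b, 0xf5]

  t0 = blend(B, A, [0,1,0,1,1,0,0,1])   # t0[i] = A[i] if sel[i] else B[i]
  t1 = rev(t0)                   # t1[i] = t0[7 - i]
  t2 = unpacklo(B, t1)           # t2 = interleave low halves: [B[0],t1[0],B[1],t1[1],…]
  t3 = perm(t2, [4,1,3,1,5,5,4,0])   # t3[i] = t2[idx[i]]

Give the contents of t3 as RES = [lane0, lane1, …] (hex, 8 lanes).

  t0: dd e7 d0 ef aa 8e 1b 73
  t1: 73 1b 8e aa ef d0 e7 dd
  t2: dd 73 44 1b d0 8e 1f aa
  t3: d0 73 1b 73 8e 8e d0 dd

RES = [ 0xd0  0x73  0x1b  0x73  0x8e  0x8e  0xd0  0xdd ]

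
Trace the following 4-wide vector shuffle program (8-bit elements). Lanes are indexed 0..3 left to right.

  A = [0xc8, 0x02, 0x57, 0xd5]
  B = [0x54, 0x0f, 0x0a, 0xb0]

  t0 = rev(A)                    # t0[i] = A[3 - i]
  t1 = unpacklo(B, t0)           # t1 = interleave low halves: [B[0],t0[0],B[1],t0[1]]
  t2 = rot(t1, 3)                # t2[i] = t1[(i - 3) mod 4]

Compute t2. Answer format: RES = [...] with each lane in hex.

RES = [0xd5, 0x0f, 0x57, 0x54]

  t0: d5 57 02 c8
  t1: 54 d5 0f 57
  t2: d5 0f 57 54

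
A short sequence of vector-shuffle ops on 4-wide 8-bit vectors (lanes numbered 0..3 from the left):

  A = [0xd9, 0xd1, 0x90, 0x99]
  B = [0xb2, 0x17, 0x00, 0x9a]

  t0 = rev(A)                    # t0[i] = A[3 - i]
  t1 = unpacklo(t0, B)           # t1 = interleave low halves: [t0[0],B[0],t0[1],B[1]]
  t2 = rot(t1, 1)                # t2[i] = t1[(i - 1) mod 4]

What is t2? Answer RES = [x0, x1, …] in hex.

RES = [0x17, 0x99, 0xb2, 0x90]

t0 = [0x99, 0x90, 0xd1, 0xd9]
t1 = [0x99, 0xb2, 0x90, 0x17]
t2 = [0x17, 0x99, 0xb2, 0x90]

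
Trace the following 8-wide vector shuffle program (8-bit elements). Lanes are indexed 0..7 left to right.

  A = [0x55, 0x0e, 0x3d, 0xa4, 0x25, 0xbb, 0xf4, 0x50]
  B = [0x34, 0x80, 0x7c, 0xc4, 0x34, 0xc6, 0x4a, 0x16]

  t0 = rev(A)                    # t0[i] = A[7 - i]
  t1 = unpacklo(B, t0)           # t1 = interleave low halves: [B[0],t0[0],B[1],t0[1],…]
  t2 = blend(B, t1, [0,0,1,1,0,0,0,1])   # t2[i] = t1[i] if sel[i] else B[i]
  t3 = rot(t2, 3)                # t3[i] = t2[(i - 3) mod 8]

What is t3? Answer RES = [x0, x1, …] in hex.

→ t0 |50|f4|bb|25|a4|3d|0e|55|
→ t1 |34|50|80|f4|7c|bb|c4|25|
→ t2 |34|80|80|f4|34|c6|4a|25|
→ t3 |c6|4a|25|34|80|80|f4|34|

RES = [ 0xc6  0x4a  0x25  0x34  0x80  0x80  0xf4  0x34 ]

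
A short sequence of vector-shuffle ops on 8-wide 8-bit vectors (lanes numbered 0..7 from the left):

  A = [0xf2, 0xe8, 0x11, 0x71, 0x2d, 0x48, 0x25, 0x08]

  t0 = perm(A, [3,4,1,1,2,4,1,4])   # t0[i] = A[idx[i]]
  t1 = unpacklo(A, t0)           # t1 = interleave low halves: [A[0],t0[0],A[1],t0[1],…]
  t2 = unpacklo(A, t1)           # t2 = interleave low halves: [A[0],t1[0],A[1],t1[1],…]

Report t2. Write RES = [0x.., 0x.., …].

RES = [0xf2, 0xf2, 0xe8, 0x71, 0x11, 0xe8, 0x71, 0x2d]

  t0: 71 2d e8 e8 11 2d e8 2d
  t1: f2 71 e8 2d 11 e8 71 e8
  t2: f2 f2 e8 71 11 e8 71 2d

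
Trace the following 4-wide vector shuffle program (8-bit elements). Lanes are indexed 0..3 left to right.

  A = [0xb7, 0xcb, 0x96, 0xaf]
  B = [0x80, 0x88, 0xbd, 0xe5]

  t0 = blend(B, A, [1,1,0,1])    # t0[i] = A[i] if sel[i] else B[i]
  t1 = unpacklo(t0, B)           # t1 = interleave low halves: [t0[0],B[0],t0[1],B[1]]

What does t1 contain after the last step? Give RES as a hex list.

→ t0 |b7|cb|bd|af|
→ t1 |b7|80|cb|88|

RES = [0xb7, 0x80, 0xcb, 0x88]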